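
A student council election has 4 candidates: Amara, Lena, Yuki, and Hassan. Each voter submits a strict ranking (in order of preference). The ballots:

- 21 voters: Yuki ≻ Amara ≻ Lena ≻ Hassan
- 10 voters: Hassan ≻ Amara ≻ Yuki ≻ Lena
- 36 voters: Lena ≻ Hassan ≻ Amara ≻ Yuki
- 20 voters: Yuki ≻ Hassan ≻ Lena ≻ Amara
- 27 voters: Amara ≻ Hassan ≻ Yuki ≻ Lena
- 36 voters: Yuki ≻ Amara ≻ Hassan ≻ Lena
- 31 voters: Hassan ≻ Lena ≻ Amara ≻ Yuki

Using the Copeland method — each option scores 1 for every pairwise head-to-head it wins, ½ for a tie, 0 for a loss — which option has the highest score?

Hassan

Amara: beats Lena and Yuki; loses to Hassan → score 2.
Lena: loses to Amara, Yuki, and Hassan → score 0.
Yuki: beats Lena; loses to Amara and Hassan → score 1.
Hassan: beats Amara, Lena, and Yuki → score 3.
Hassan has the best pairwise record.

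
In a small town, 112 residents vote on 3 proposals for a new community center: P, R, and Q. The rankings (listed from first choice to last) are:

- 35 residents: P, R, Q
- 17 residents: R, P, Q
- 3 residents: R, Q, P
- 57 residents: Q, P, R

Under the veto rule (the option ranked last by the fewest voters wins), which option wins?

P

Last-place votes: P 3, R 57, Q 52.
P is ranked last by the fewest voters, so P wins.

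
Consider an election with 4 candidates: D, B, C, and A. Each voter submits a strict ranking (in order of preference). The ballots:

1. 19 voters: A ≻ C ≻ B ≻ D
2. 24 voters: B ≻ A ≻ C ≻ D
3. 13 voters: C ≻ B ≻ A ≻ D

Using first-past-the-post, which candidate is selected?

B

First-place votes: D 0, B 24, C 13, A 19.
B has the most first-place votes.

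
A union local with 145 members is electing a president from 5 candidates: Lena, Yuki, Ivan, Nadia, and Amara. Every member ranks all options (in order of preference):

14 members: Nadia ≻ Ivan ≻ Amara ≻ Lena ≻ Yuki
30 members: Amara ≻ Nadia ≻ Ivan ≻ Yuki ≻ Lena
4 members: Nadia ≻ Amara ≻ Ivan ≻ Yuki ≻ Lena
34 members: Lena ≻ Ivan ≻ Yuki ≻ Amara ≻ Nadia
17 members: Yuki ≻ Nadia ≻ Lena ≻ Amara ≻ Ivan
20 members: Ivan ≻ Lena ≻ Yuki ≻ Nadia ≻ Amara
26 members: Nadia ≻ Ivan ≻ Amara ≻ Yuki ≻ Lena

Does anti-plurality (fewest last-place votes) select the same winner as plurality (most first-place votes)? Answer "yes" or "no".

no

Anti-plurality — last-place votes: Lena 60, Yuki 14, Ivan 17, Nadia 34, Amara 20. Winner: Yuki.
Plurality — first-place votes: Lena 34, Yuki 17, Ivan 20, Nadia 44, Amara 30. Winner: Nadia.
The two methods disagree.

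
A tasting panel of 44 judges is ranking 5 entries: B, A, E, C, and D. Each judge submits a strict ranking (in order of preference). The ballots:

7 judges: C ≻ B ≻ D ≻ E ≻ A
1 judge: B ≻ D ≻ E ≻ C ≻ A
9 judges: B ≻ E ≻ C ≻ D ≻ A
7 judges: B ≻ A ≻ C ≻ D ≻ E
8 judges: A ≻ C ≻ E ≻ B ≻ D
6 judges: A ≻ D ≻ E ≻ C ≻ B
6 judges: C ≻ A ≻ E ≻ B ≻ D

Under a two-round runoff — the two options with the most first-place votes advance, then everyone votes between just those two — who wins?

B

Round 1 first-place votes: B 17, A 14, E 0, C 13, D 0.
B and A advance.
Runoff: B is preferred to A by 24 voters; A by 20.
B wins the runoff.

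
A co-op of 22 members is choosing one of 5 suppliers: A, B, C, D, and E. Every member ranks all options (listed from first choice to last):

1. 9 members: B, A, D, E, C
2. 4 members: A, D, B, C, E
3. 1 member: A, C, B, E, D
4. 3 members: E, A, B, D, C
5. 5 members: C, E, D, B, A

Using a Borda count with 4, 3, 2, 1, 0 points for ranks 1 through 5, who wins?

A: 9·3 + 4·4 + 1·4 + 3·3 + 5·0 = 56
B: 9·4 + 4·2 + 1·2 + 3·2 + 5·1 = 57
C: 9·0 + 4·1 + 1·3 + 3·0 + 5·4 = 27
D: 9·2 + 4·3 + 1·0 + 3·1 + 5·2 = 43
E: 9·1 + 4·0 + 1·1 + 3·4 + 5·3 = 37
B has the highest Borda score (57).

B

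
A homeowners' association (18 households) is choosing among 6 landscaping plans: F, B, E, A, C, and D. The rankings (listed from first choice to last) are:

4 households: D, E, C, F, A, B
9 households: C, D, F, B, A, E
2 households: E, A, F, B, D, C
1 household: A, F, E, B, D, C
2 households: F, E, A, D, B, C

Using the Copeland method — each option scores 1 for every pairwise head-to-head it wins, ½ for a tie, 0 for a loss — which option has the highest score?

F: beats B, E, and A; loses to C and D → score 3.
B: ties E and A; loses to F, C, and D → score 1.
E: ties B and C; loses to F, A, and D → score 1.
A: beats E; ties B; loses to F, C, and D → score 1.5.
C: beats F, B, and A; ties E and D → score 4.
D: beats F, B, E, and A; ties C → score 4.5.
D has the best pairwise record.

D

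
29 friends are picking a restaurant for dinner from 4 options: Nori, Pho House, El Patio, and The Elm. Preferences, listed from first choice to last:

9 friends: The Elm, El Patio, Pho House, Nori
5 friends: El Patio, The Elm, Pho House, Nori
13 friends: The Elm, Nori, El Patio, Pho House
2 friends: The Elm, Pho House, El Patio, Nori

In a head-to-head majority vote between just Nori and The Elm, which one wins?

The Elm

Voters preferring Nori to The Elm: 0; preferring The Elm to Nori: 29.
The Elm wins the head-to-head.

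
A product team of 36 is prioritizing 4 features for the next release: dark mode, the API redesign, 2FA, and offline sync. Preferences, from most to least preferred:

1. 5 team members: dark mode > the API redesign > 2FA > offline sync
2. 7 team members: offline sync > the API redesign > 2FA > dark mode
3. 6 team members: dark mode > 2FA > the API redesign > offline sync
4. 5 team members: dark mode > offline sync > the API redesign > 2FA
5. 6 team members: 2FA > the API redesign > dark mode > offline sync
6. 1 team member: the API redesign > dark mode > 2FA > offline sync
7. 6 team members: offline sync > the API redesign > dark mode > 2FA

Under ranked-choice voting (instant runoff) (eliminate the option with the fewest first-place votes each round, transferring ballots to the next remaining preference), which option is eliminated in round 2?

Round 1: dark mode 16, the API redesign 1, 2FA 6, offline sync 13. Eliminate the API redesign.
Round 2: dark mode 17, 2FA 6, offline sync 13. Eliminate 2FA.

2FA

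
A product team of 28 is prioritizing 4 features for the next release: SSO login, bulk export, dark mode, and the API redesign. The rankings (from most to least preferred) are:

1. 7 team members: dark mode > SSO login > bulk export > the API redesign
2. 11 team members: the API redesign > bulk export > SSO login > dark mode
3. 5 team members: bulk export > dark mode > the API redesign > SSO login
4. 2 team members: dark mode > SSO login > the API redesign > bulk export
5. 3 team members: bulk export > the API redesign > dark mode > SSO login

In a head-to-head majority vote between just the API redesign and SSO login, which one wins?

the API redesign

Voters preferring the API redesign to SSO login: 19; preferring SSO login to the API redesign: 9.
the API redesign wins the head-to-head.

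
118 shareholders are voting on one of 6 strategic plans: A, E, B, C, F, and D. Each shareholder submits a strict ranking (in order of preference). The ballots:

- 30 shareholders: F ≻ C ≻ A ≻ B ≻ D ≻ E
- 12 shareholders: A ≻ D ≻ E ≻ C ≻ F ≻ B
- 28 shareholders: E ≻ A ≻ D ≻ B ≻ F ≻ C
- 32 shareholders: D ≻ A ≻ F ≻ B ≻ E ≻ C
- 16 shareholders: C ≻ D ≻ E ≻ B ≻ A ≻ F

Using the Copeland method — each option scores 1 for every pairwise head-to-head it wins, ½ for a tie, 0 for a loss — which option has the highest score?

A

A: beats E, B, C, F, and D → score 5.
E: beats C; loses to A, B, F, and D → score 1.
B: beats E and C; loses to A, F, and D → score 2.
C: loses to A, E, B, F, and D → score 0.
F: beats E, B, and C; loses to A and D → score 3.
D: beats E, B, C, and F; loses to A → score 4.
A has the best pairwise record.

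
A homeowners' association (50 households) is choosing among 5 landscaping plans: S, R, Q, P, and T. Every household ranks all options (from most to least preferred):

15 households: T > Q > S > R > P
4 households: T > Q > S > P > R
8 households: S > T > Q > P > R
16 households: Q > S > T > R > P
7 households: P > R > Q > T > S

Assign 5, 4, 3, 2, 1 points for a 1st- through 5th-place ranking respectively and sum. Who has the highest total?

S: 15·3 + 4·3 + 8·5 + 16·4 + 7·1 = 168
R: 15·2 + 4·1 + 8·1 + 16·2 + 7·4 = 102
Q: 15·4 + 4·4 + 8·3 + 16·5 + 7·3 = 201
P: 15·1 + 4·2 + 8·2 + 16·1 + 7·5 = 90
T: 15·5 + 4·5 + 8·4 + 16·3 + 7·2 = 189
Q has the highest Borda score (201).

Q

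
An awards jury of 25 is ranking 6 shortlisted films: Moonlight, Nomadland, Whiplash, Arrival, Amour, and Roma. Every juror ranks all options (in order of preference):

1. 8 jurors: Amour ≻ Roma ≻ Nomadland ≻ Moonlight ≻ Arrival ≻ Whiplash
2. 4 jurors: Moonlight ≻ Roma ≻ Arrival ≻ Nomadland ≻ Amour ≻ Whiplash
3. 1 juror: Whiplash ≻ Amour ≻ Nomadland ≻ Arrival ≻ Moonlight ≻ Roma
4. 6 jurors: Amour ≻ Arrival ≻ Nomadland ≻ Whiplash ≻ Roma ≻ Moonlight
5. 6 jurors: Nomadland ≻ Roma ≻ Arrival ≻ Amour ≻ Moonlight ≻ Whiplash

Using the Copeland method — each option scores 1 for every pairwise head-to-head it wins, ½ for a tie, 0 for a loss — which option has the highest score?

Amour

Moonlight: beats Whiplash; loses to Nomadland, Arrival, Amour, and Roma → score 1.
Nomadland: beats Moonlight, Whiplash, Arrival, and Roma; loses to Amour → score 4.
Whiplash: loses to Moonlight, Nomadland, Arrival, Amour, and Roma → score 0.
Arrival: beats Moonlight and Whiplash; loses to Nomadland, Amour, and Roma → score 2.
Amour: beats Moonlight, Nomadland, Whiplash, Arrival, and Roma → score 5.
Roma: beats Moonlight, Whiplash, and Arrival; loses to Nomadland and Amour → score 3.
Amour has the best pairwise record.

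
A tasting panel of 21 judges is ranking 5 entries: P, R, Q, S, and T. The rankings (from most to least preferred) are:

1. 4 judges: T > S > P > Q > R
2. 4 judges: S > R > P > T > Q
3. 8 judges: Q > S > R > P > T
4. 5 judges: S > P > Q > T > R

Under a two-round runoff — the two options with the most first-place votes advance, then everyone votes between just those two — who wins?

S

Round 1 first-place votes: P 0, R 0, Q 8, S 9, T 4.
S and Q advance.
Runoff: S is preferred to Q by 13 voters; Q by 8.
S wins the runoff.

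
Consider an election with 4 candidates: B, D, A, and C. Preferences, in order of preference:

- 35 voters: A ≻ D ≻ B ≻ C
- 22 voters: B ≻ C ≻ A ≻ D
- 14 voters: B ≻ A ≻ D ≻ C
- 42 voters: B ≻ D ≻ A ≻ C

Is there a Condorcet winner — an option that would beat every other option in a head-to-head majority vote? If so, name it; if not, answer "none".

B vs D: 78–35 for B.
B vs A: 78–35 for B.
B vs C: 113–0 for B.
B beats every other option head-to-head.

B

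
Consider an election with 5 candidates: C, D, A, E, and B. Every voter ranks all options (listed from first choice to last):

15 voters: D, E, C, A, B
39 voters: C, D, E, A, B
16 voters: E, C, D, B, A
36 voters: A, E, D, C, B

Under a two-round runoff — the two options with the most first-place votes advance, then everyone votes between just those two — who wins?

C

Round 1 first-place votes: C 39, D 15, A 36, E 16, B 0.
C and A advance.
Runoff: C is preferred to A by 70 voters; A by 36.
C wins the runoff.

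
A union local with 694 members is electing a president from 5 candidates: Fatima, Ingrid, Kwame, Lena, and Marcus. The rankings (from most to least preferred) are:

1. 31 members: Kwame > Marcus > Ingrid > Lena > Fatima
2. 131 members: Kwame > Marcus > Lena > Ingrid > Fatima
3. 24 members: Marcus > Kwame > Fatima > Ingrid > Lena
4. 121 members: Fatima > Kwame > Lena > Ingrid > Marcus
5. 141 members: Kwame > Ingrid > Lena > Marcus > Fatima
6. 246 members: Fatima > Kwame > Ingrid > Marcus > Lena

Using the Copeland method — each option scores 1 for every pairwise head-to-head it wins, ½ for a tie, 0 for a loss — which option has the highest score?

Fatima: beats Ingrid, Kwame, Lena, and Marcus → score 4.
Ingrid: beats Lena and Marcus; loses to Fatima and Kwame → score 2.
Kwame: beats Ingrid, Lena, and Marcus; loses to Fatima → score 3.
Lena: loses to Fatima, Ingrid, Kwame, and Marcus → score 0.
Marcus: beats Lena; loses to Fatima, Ingrid, and Kwame → score 1.
Fatima has the best pairwise record.

Fatima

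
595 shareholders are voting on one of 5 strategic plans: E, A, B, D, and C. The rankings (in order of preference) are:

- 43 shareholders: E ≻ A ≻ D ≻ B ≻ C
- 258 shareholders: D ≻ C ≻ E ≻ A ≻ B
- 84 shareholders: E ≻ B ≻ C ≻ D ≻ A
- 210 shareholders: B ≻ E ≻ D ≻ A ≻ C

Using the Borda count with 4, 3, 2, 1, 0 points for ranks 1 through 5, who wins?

E

E: 43·4 + 258·2 + 84·4 + 210·3 = 1654
A: 43·3 + 258·1 + 84·0 + 210·1 = 597
B: 43·1 + 258·0 + 84·3 + 210·4 = 1135
D: 43·2 + 258·4 + 84·1 + 210·2 = 1622
C: 43·0 + 258·3 + 84·2 + 210·0 = 942
E has the highest Borda score (1654).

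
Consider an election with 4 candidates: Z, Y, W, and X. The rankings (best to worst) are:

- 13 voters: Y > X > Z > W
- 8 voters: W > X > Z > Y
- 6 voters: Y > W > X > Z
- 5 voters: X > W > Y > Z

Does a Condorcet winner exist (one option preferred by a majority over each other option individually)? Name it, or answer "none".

Y

Y vs Z: 24–8 for Y.
Y vs W: 19–13 for Y.
Y vs X: 19–13 for Y.
Y beats every other option head-to-head.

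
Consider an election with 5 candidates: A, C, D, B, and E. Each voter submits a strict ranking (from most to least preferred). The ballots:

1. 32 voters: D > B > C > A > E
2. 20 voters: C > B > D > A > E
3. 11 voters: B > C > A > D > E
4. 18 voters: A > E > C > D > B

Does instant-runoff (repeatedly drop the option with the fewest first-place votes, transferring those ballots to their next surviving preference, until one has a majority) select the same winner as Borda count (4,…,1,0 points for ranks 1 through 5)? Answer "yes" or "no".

yes

Instant-runoff — R1 A 18, C 20, D 32, B 11, E 0 (E out); R2 A 18, C 20, D 32, B 11 (B out); R3 A 18, C 31, D 32 (A out); R4 C 49, D 32 (C winner). Winner: C.
Borda — scores: A 146, C 213, D 197, B 200, E 54. Winner: C.
The two methods agree.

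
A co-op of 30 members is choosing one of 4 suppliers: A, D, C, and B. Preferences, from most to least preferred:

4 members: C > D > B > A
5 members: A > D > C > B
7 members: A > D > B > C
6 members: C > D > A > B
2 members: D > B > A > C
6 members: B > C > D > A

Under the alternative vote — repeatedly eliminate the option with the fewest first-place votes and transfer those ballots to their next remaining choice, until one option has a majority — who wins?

Round 1: A 12, D 2, C 10, B 6. Eliminate D.
Round 2: A 12, C 10, B 8. Eliminate B.
Round 3: A 14, C 16. C has a majority.

C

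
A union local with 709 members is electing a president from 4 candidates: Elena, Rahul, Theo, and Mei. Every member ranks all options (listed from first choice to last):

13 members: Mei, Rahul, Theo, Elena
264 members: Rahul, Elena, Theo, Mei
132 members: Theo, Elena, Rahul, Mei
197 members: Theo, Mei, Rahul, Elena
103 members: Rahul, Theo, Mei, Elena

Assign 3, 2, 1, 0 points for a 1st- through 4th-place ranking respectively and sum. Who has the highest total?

Theo

Elena: 13·0 + 264·2 + 132·2 + 197·0 + 103·0 = 792
Rahul: 13·2 + 264·3 + 132·1 + 197·1 + 103·3 = 1456
Theo: 13·1 + 264·1 + 132·3 + 197·3 + 103·2 = 1470
Mei: 13·3 + 264·0 + 132·0 + 197·2 + 103·1 = 536
Theo has the highest Borda score (1470).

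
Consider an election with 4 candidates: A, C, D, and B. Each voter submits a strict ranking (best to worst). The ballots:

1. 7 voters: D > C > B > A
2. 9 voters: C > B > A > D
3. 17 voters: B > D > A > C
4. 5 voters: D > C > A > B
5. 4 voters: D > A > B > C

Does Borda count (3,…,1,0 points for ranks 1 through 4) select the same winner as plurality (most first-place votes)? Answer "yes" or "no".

no

Borda — scores: A 39, C 51, D 82, B 80. Winner: D.
Plurality — first-place votes: A 0, C 9, D 16, B 17. Winner: B.
The two methods disagree.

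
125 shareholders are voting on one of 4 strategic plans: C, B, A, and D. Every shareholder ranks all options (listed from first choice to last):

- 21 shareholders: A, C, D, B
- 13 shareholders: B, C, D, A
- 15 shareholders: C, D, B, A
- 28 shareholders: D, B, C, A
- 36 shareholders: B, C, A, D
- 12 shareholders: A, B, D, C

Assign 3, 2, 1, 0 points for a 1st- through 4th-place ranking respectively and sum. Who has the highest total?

B

C: 21·2 + 13·2 + 15·3 + 28·1 + 36·2 + 12·0 = 213
B: 21·0 + 13·3 + 15·1 + 28·2 + 36·3 + 12·2 = 242
A: 21·3 + 13·0 + 15·0 + 28·0 + 36·1 + 12·3 = 135
D: 21·1 + 13·1 + 15·2 + 28·3 + 36·0 + 12·1 = 160
B has the highest Borda score (242).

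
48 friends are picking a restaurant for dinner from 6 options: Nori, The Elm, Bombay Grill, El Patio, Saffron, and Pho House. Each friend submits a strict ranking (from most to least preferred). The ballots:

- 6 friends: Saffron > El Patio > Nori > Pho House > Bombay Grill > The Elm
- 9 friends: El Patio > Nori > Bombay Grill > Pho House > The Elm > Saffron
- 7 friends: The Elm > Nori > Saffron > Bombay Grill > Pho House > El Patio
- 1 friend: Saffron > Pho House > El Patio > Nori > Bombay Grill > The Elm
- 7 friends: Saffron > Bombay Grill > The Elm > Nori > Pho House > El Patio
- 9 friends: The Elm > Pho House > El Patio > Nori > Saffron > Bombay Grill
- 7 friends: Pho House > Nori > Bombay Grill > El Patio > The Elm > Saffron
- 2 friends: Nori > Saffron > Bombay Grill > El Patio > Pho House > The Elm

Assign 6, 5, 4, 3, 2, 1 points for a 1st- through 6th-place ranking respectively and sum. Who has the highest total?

Nori

Nori: 6·4 + 9·5 + 7·5 + 1·3 + 7·3 + 9·3 + 7·5 + 2·6 = 202
The Elm: 6·1 + 9·2 + 7·6 + 1·1 + 7·4 + 9·6 + 7·2 + 2·1 = 165
Bombay Grill: 6·2 + 9·4 + 7·3 + 1·2 + 7·5 + 9·1 + 7·4 + 2·4 = 151
El Patio: 6·5 + 9·6 + 7·1 + 1·4 + 7·1 + 9·4 + 7·3 + 2·3 = 165
Saffron: 6·6 + 9·1 + 7·4 + 1·6 + 7·6 + 9·2 + 7·1 + 2·5 = 156
Pho House: 6·3 + 9·3 + 7·2 + 1·5 + 7·2 + 9·5 + 7·6 + 2·2 = 169
Nori has the highest Borda score (202).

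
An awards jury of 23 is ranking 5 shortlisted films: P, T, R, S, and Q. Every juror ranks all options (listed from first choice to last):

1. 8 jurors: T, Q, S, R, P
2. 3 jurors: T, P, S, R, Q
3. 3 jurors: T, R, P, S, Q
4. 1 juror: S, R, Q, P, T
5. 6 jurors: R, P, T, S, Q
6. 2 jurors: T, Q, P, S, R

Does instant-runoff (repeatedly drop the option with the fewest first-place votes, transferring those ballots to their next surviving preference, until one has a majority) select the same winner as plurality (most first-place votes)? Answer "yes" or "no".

yes

Instant-runoff — R1 P 0, T 16, R 6, S 1, Q 0 (T winner). Winner: T.
Plurality — first-place votes: P 0, T 16, R 6, S 1, Q 0. Winner: T.
The two methods agree.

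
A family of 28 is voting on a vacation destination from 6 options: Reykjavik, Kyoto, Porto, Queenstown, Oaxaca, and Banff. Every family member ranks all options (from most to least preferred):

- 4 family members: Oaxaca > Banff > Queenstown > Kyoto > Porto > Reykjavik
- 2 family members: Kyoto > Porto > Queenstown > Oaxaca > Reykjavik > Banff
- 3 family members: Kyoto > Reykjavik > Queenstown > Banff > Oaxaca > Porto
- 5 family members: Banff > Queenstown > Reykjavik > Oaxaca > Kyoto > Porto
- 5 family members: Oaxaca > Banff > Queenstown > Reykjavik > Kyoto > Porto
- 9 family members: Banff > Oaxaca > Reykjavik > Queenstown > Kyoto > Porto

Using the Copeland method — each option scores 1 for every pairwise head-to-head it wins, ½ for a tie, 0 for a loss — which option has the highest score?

Reykjavik: beats Kyoto and Porto; loses to Queenstown, Oaxaca, and Banff → score 2.
Kyoto: beats Porto; loses to Reykjavik, Queenstown, Oaxaca, and Banff → score 1.
Porto: loses to Reykjavik, Kyoto, Queenstown, Oaxaca, and Banff → score 0.
Queenstown: beats Reykjavik, Kyoto, and Porto; loses to Oaxaca and Banff → score 3.
Oaxaca: beats Reykjavik, Kyoto, Porto, and Queenstown; loses to Banff → score 4.
Banff: beats Reykjavik, Kyoto, Porto, Queenstown, and Oaxaca → score 5.
Banff has the best pairwise record.

Banff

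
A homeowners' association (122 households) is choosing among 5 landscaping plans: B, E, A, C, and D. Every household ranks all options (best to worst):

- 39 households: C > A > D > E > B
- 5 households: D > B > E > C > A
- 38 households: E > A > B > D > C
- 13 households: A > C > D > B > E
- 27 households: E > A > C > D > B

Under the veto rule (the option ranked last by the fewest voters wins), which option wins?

Last-place votes: B 66, E 13, A 5, C 38, D 0.
D is ranked last by the fewest voters, so D wins.

D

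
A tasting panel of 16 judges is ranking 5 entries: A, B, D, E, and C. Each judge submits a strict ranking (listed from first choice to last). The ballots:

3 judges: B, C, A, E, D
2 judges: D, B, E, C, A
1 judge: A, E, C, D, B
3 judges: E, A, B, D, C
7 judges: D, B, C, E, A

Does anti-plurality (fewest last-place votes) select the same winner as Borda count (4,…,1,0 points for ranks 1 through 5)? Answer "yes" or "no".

no

Anti-plurality — last-place votes: A 9, B 1, D 3, E 0, C 3. Winner: E.
Borda — scores: A 19, B 45, D 40, E 29, C 27. Winner: B.
The two methods disagree.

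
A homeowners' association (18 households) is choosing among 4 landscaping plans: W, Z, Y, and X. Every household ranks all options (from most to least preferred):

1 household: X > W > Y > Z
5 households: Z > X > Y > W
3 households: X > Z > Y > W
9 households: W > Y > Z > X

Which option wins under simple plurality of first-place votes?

W

First-place votes: W 9, Z 5, Y 0, X 4.
W has the most first-place votes.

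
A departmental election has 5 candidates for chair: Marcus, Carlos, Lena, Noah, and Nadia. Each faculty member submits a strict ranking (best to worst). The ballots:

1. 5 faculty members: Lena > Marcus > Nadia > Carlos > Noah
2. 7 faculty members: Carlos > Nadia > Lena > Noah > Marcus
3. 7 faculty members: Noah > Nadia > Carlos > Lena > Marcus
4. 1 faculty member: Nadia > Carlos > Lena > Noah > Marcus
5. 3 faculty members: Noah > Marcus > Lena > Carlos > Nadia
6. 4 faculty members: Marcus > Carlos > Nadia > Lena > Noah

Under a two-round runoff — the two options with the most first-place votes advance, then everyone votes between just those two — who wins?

Carlos

Round 1 first-place votes: Marcus 4, Carlos 7, Lena 5, Noah 10, Nadia 1.
Noah and Carlos advance.
Runoff: Noah is preferred to Carlos by 10 voters; Carlos by 17.
Carlos wins the runoff.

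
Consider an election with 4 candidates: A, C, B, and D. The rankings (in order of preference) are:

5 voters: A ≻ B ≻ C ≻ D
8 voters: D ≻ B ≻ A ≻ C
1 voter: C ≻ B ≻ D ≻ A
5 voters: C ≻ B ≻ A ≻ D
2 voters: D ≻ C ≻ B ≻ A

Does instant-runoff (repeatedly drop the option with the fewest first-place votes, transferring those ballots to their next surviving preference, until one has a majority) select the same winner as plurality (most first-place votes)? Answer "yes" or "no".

no

Instant-runoff — R1 A 5, C 6, B 0, D 10 (B out); R2 A 5, C 6, D 10 (A out); R3 C 11, D 10 (C winner). Winner: C.
Plurality — first-place votes: A 5, C 6, B 0, D 10. Winner: D.
The two methods disagree.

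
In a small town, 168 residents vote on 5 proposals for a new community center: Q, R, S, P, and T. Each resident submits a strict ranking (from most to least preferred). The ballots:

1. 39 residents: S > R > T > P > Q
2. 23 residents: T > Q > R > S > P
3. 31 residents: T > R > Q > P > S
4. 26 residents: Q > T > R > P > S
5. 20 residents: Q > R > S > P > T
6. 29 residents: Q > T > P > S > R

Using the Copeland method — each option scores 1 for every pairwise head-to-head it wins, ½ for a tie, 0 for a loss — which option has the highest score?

Q: beats R, S, and P; loses to T → score 3.
R: beats S and P; loses to Q and T → score 2.
S: loses to Q, R, P, and T → score 0.
P: beats S; loses to Q, R, and T → score 1.
T: beats Q, R, S, and P → score 4.
T has the best pairwise record.

T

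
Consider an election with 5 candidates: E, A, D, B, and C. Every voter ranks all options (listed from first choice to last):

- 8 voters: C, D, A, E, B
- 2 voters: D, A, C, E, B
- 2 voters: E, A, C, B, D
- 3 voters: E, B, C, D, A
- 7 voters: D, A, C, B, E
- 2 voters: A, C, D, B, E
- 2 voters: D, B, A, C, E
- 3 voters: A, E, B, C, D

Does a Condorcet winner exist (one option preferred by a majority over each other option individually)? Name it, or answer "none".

Checking pairwise contests:
A beats E 24–5.
D beats A 22–7.
C beats D 18–11.
E beats B 18–11.
A beats C 18–11.
Every option loses at least one head-to-head, so there is no Condorcet winner.

none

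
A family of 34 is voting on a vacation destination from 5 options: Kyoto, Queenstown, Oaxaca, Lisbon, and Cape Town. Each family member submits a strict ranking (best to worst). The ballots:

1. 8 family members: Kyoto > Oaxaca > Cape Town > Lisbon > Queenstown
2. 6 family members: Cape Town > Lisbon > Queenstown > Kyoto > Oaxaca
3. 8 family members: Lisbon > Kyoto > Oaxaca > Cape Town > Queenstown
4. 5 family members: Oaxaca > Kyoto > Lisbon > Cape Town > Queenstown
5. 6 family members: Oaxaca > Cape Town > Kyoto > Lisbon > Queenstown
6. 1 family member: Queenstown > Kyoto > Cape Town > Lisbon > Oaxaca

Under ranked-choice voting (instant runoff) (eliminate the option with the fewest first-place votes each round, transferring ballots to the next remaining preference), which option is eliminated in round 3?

Kyoto

Round 1: Kyoto 8, Queenstown 1, Oaxaca 11, Lisbon 8, Cape Town 6. Eliminate Queenstown.
Round 2: Kyoto 9, Oaxaca 11, Lisbon 8, Cape Town 6. Eliminate Cape Town.
Round 3: Kyoto 9, Oaxaca 11, Lisbon 14. Eliminate Kyoto.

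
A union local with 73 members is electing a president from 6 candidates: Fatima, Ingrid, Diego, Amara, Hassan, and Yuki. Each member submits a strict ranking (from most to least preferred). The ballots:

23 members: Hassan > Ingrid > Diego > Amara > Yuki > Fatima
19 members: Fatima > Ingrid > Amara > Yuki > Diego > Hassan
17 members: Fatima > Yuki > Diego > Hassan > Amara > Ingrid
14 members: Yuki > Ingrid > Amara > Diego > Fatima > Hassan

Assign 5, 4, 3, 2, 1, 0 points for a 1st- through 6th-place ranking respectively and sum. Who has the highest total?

Fatima: 23·0 + 19·5 + 17·5 + 14·1 = 194
Ingrid: 23·4 + 19·4 + 17·0 + 14·4 = 224
Diego: 23·3 + 19·1 + 17·3 + 14·2 = 167
Amara: 23·2 + 19·3 + 17·1 + 14·3 = 162
Hassan: 23·5 + 19·0 + 17·2 + 14·0 = 149
Yuki: 23·1 + 19·2 + 17·4 + 14·5 = 199
Ingrid has the highest Borda score (224).

Ingrid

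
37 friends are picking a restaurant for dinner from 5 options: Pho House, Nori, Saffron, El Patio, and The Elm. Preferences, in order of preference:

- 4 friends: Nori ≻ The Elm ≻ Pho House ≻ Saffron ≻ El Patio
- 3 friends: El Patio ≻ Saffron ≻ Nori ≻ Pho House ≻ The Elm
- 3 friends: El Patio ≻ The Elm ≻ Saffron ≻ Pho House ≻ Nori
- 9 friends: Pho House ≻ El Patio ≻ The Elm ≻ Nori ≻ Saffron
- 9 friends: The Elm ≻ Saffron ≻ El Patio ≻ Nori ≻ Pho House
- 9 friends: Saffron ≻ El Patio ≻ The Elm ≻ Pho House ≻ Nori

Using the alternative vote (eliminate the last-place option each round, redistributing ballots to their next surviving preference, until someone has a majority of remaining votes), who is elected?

The Elm

Round 1: Pho House 9, Nori 4, Saffron 9, El Patio 6, The Elm 9. Eliminate Nori.
Round 2: Pho House 9, Saffron 9, El Patio 6, The Elm 13. Eliminate El Patio.
Round 3: Pho House 9, Saffron 12, The Elm 16. Eliminate Pho House.
Round 4: Saffron 12, The Elm 25. The Elm has a majority.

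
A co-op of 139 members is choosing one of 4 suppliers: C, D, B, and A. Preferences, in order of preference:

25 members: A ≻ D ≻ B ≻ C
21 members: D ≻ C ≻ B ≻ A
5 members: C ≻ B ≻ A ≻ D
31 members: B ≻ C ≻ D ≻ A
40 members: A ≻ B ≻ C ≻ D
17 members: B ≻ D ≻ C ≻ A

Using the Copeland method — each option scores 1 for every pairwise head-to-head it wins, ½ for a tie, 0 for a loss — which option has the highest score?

C: beats D and A; loses to B → score 2.
D: loses to C, B, and A → score 0.
B: beats C, D, and A → score 3.
A: beats D; loses to C and B → score 1.
B has the best pairwise record.

B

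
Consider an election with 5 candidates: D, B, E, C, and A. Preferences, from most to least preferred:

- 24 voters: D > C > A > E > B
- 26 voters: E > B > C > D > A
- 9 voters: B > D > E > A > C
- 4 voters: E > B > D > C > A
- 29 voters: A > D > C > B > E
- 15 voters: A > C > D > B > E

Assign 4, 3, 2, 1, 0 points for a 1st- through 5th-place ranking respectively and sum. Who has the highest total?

D: 24·4 + 26·1 + 9·3 + 4·2 + 29·3 + 15·2 = 274
B: 24·0 + 26·3 + 9·4 + 4·3 + 29·1 + 15·1 = 170
E: 24·1 + 26·4 + 9·2 + 4·4 + 29·0 + 15·0 = 162
C: 24·3 + 26·2 + 9·0 + 4·1 + 29·2 + 15·3 = 231
A: 24·2 + 26·0 + 9·1 + 4·0 + 29·4 + 15·4 = 233
D has the highest Borda score (274).

D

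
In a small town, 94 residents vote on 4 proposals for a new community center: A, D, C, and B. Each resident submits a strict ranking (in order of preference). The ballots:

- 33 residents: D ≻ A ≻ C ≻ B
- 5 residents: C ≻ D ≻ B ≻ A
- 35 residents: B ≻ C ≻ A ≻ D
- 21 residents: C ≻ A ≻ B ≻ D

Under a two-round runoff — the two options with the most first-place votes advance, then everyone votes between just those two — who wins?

Round 1 first-place votes: A 0, D 33, C 26, B 35.
B and D advance.
Runoff: B is preferred to D by 56 voters; D by 38.
B wins the runoff.

B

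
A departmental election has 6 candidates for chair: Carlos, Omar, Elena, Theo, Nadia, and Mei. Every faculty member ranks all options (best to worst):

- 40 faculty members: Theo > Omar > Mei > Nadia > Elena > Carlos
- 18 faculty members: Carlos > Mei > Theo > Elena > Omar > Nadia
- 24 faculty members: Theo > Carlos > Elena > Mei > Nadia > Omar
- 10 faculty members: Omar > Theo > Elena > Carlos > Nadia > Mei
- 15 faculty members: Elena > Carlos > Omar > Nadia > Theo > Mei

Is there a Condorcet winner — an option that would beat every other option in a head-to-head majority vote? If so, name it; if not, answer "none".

Theo vs Carlos: 74–33 for Theo.
Theo vs Omar: 82–25 for Theo.
Theo vs Elena: 92–15 for Theo.
Theo vs Nadia: 92–15 for Theo.
Theo vs Mei: 89–18 for Theo.
Theo beats every other option head-to-head.

Theo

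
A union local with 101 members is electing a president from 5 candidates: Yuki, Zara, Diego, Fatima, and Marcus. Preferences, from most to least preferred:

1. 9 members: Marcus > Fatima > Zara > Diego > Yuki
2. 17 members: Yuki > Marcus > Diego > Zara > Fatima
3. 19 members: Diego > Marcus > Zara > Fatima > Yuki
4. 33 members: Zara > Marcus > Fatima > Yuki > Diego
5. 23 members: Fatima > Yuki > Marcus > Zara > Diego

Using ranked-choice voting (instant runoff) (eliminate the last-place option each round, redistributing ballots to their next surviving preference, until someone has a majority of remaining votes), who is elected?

Round 1: Yuki 17, Zara 33, Diego 19, Fatima 23, Marcus 9. Eliminate Marcus.
Round 2: Yuki 17, Zara 33, Diego 19, Fatima 32. Eliminate Yuki.
Round 3: Zara 33, Diego 36, Fatima 32. Eliminate Fatima.
Round 4: Zara 65, Diego 36. Zara has a majority.

Zara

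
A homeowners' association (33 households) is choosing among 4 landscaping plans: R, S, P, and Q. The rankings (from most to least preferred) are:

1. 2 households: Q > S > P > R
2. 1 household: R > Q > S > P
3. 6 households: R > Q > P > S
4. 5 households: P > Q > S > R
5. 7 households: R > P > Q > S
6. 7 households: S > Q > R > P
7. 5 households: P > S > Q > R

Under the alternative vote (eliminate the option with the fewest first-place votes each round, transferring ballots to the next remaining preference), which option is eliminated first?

Q

Round 1: R 14, S 7, P 10, Q 2. Eliminate Q.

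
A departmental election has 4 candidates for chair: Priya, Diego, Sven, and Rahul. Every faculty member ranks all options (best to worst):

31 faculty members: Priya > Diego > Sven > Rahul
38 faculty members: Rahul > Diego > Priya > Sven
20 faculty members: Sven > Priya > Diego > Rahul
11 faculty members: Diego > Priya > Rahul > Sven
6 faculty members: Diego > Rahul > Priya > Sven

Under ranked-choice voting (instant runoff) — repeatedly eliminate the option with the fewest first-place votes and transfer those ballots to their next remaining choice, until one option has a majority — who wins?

Round 1: Priya 31, Diego 17, Sven 20, Rahul 38. Eliminate Diego.
Round 2: Priya 42, Sven 20, Rahul 44. Eliminate Sven.
Round 3: Priya 62, Rahul 44. Priya has a majority.

Priya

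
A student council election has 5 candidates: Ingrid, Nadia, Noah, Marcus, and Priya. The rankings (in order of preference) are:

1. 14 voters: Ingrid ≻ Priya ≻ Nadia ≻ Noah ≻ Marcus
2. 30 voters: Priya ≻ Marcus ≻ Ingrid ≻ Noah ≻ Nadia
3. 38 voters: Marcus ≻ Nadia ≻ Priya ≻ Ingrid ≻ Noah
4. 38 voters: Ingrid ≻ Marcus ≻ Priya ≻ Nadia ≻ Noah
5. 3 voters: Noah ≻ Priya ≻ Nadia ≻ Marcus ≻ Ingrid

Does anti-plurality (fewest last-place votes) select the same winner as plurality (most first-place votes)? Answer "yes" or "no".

Anti-plurality — last-place votes: Ingrid 3, Nadia 30, Noah 76, Marcus 14, Priya 0. Winner: Priya.
Plurality — first-place votes: Ingrid 52, Nadia 0, Noah 3, Marcus 38, Priya 30. Winner: Ingrid.
The two methods disagree.

no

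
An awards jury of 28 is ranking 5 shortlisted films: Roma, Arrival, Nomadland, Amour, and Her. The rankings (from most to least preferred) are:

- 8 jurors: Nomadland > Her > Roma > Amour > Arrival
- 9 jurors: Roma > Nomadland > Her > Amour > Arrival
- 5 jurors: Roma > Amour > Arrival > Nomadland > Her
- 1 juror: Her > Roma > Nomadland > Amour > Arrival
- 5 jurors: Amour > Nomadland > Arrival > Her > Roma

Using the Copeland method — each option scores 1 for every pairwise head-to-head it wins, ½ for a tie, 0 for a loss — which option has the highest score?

Roma

Roma: beats Arrival, Nomadland, and Amour; ties Her → score 3.5.
Arrival: loses to Roma, Nomadland, Amour, and Her → score 0.
Nomadland: beats Arrival, Amour, and Her; loses to Roma → score 3.
Amour: beats Arrival; loses to Roma, Nomadland, and Her → score 1.
Her: beats Arrival and Amour; ties Roma; loses to Nomadland → score 2.5.
Roma has the best pairwise record.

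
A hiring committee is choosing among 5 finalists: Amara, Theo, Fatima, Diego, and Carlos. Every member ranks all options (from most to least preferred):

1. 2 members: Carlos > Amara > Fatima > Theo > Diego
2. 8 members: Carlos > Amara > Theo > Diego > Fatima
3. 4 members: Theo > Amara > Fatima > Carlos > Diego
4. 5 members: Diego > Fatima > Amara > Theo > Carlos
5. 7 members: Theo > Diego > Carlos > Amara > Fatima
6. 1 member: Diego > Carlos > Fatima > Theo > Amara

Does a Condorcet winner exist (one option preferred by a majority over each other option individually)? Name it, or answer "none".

Checking pairwise contests:
Carlos beats Amara 18–9.
Amara beats Theo 15–12.
Amara beats Fatima 21–6.
Amara beats Diego 14–13.
Theo beats Carlos 16–11.
Every option loses at least one head-to-head, so there is no Condorcet winner.

none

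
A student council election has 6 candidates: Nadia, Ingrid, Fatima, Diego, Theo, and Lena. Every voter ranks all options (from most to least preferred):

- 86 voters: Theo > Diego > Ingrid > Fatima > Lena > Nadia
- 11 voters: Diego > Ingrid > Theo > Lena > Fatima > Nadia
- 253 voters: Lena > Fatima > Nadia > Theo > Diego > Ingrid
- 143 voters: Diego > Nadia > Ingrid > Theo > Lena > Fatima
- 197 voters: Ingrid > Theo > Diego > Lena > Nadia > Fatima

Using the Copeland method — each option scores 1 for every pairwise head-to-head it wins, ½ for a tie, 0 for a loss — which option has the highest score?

Diego

Nadia: beats Ingrid and Theo; loses to Fatima, Diego, and Lena → score 2.
Ingrid: beats Fatima, Theo, and Lena; loses to Nadia and Diego → score 3.
Fatima: beats Nadia; loses to Ingrid, Diego, Theo, and Lena → score 1.
Diego: beats Nadia, Ingrid, Fatima, and Lena; loses to Theo → score 4.
Theo: beats Fatima, Diego, and Lena; loses to Nadia and Ingrid → score 3.
Lena: beats Nadia and Fatima; loses to Ingrid, Diego, and Theo → score 2.
Diego has the best pairwise record.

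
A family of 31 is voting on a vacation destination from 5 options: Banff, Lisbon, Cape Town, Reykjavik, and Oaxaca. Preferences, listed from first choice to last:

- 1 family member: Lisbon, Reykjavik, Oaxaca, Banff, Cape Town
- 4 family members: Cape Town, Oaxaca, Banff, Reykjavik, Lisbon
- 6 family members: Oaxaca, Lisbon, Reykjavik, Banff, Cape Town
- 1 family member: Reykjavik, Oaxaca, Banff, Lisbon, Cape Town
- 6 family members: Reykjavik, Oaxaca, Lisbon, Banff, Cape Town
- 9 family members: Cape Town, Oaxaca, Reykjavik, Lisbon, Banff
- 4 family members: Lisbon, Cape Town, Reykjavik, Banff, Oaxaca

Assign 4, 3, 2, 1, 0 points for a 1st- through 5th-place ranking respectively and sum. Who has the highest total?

Banff: 1·1 + 4·2 + 6·1 + 1·2 + 6·1 + 9·0 + 4·1 = 27
Lisbon: 1·4 + 4·0 + 6·3 + 1·1 + 6·2 + 9·1 + 4·4 = 60
Cape Town: 1·0 + 4·4 + 6·0 + 1·0 + 6·0 + 9·4 + 4·3 = 64
Reykjavik: 1·3 + 4·1 + 6·2 + 1·4 + 6·4 + 9·2 + 4·2 = 73
Oaxaca: 1·2 + 4·3 + 6·4 + 1·3 + 6·3 + 9·3 + 4·0 = 86
Oaxaca has the highest Borda score (86).

Oaxaca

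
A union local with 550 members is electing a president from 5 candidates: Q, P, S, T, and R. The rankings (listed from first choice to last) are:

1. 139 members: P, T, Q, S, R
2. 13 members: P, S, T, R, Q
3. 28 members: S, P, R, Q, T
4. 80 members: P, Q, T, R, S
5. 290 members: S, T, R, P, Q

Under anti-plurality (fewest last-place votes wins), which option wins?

Last-place votes: Q 303, P 0, S 80, T 28, R 139.
P is ranked last by the fewest voters, so P wins.

P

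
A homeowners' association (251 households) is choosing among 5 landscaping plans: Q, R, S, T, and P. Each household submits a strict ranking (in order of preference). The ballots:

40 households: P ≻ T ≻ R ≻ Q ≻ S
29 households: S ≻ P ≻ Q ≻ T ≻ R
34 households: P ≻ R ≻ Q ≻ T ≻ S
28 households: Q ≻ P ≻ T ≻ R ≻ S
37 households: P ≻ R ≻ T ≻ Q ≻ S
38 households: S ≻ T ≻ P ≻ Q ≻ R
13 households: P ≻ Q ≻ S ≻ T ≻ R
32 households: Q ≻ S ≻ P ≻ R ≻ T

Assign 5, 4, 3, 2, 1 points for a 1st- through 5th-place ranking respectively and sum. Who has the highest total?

P

Q: 40·2 + 29·3 + 34·3 + 28·5 + 37·2 + 38·2 + 13·4 + 32·5 = 771
R: 40·3 + 29·1 + 34·4 + 28·2 + 37·4 + 38·1 + 13·1 + 32·2 = 604
S: 40·1 + 29·5 + 34·1 + 28·1 + 37·1 + 38·5 + 13·3 + 32·4 = 641
T: 40·4 + 29·2 + 34·2 + 28·3 + 37·3 + 38·4 + 13·2 + 32·1 = 691
P: 40·5 + 29·4 + 34·5 + 28·4 + 37·5 + 38·3 + 13·5 + 32·3 = 1058
P has the highest Borda score (1058).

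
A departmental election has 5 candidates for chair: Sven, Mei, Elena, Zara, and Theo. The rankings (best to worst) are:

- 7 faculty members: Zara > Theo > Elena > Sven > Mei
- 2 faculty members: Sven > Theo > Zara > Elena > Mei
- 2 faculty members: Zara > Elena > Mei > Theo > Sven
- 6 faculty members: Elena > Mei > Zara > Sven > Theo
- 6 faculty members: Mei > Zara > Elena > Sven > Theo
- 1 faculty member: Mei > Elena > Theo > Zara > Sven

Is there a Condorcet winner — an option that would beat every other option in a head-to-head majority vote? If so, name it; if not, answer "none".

Checking pairwise contests:
Mei beats Sven 15–9.
Elena beats Mei 17–7.
Zara beats Elena 17–7.
Mei beats Zara 13–11.
Sven beats Theo 14–10.
Every option loses at least one head-to-head, so there is no Condorcet winner.

none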